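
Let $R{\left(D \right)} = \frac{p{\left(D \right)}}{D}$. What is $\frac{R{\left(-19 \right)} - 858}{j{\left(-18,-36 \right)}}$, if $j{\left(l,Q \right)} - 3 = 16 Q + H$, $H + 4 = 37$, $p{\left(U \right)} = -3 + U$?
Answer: $\frac{814}{513} \approx 1.5867$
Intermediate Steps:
$H = 33$ ($H = -4 + 37 = 33$)
$R{\left(D \right)} = \frac{-3 + D}{D}$
$j{\left(l,Q \right)} = 36 + 16 Q$ ($j{\left(l,Q \right)} = 3 + \left(16 Q + 33\right) = 3 + \left(33 + 16 Q\right) = 36 + 16 Q$)
$\frac{R{\left(-19 \right)} - 858}{j{\left(-18,-36 \right)}} = \frac{\frac{-3 - 19}{-19} - 858}{36 + 16 \left(-36\right)} = \frac{\left(- \frac{1}{19}\right) \left(-22\right) - 858}{36 - 576} = \frac{\frac{22}{19} - 858}{-540} = \left(- \frac{16280}{19}\right) \left(- \frac{1}{540}\right) = \frac{814}{513}$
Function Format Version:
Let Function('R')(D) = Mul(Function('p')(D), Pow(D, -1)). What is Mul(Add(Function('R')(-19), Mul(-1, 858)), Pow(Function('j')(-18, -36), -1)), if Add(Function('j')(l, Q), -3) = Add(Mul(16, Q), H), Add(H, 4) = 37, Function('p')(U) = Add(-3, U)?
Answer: Rational(814, 513) ≈ 1.5867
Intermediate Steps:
H = 33 (H = Add(-4, 37) = 33)
Function('R')(D) = Mul(Pow(D, -1), Add(-3, D)) (Function('R')(D) = Mul(Add(-3, D), Pow(D, -1)) = Mul(Pow(D, -1), Add(-3, D)))
Function('j')(l, Q) = Add(36, Mul(16, Q)) (Function('j')(l, Q) = Add(3, Add(Mul(16, Q), 33)) = Add(3, Add(33, Mul(16, Q))) = Add(36, Mul(16, Q)))
Mul(Add(Function('R')(-19), Mul(-1, 858)), Pow(Function('j')(-18, -36), -1)) = Mul(Add(Mul(Pow(-19, -1), Add(-3, -19)), Mul(-1, 858)), Pow(Add(36, Mul(16, -36)), -1)) = Mul(Add(Mul(Rational(-1, 19), -22), -858), Pow(Add(36, -576), -1)) = Mul(Add(Rational(22, 19), -858), Pow(-540, -1)) = Mul(Rational(-16280, 19), Rational(-1, 540)) = Rational(814, 513)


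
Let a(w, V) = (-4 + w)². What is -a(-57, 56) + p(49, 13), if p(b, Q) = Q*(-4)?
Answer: -3773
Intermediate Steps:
p(b, Q) = -4*Q
-a(-57, 56) + p(49, 13) = -(-4 - 57)² - 4*13 = -1*(-61)² - 52 = -1*3721 - 52 = -3721 - 52 = -3773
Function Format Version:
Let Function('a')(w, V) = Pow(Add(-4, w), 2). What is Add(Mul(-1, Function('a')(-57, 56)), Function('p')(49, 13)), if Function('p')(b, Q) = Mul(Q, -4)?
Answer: -3773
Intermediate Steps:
Function('p')(b, Q) = Mul(-4, Q)
Add(Mul(-1, Function('a')(-57, 56)), Function('p')(49, 13)) = Add(Mul(-1, Pow(Add(-4, -57), 2)), Mul(-4, 13)) = Add(Mul(-1, Pow(-61, 2)), -52) = Add(Mul(-1, 3721), -52) = Add(-3721, -52) = -3773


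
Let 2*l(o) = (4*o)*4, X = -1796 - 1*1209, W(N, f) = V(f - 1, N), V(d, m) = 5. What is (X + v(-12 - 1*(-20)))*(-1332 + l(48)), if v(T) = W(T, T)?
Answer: 2844000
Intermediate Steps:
W(N, f) = 5
v(T) = 5
X = -3005 (X = -1796 - 1209 = -3005)
l(o) = 8*o (l(o) = ((4*o)*4)/2 = (16*o)/2 = 8*o)
(X + v(-12 - 1*(-20)))*(-1332 + l(48)) = (-3005 + 5)*(-1332 + 8*48) = -3000*(-1332 + 384) = -3000*(-948) = 2844000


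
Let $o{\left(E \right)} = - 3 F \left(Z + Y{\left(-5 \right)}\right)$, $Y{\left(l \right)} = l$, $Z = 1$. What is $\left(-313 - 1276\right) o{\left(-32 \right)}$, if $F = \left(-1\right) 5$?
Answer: $95340$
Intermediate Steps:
$F = -5$
$o{\left(E \right)} = -60$ ($o{\left(E \right)} = \left(-3\right) \left(-5\right) \left(1 - 5\right) = 15 \left(-4\right) = -60$)
$\left(-313 - 1276\right) o{\left(-32 \right)} = \left(-313 - 1276\right) \left(-60\right) = \left(-1589\right) \left(-60\right) = 95340$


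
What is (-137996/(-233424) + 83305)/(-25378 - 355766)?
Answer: -4861381079/22242039264 ≈ -0.21857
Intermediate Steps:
(-137996/(-233424) + 83305)/(-25378 - 355766) = (-137996*(-1/233424) + 83305)/(-381144) = (34499/58356 + 83305)*(-1/381144) = (4861381079/58356)*(-1/381144) = -4861381079/22242039264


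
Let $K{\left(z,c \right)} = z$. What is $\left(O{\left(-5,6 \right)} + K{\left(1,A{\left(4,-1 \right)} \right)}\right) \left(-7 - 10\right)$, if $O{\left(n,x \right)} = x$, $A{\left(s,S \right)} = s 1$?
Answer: $-119$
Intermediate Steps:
$A{\left(s,S \right)} = s$
$\left(O{\left(-5,6 \right)} + K{\left(1,A{\left(4,-1 \right)} \right)}\right) \left(-7 - 10\right) = \left(6 + 1\right) \left(-7 - 10\right) = 7 \left(-17\right) = -119$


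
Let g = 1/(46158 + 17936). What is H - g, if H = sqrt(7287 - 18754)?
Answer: -1/64094 + I*sqrt(11467) ≈ -1.5602e-5 + 107.08*I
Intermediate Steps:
H = I*sqrt(11467) (H = sqrt(-11467) = I*sqrt(11467) ≈ 107.08*I)
g = 1/64094 ≈ 1.5602e-5
H - g = I*sqrt(11467) - 1*1/64094 = I*sqrt(11467) - 1/64094 = -1/64094 + I*sqrt(11467)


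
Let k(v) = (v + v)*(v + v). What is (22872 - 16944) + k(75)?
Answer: 28428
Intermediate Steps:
k(v) = 4*v² (k(v) = (2*v)*(2*v) = 4*v²)
(22872 - 16944) + k(75) = (22872 - 16944) + 4*75² = 5928 + 4*5625 = 5928 + 22500 = 28428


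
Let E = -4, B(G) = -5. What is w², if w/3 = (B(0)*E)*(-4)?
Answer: 57600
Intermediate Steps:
w = -240 (w = 3*(-5*(-4)*(-4)) = 3*(20*(-4)) = 3*(-80) = -240)
w² = (-240)² = 57600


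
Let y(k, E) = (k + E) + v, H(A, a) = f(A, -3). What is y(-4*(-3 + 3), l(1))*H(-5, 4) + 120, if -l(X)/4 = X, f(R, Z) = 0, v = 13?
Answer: 120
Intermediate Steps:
l(X) = -4*X
H(A, a) = 0
y(k, E) = 13 + E + k (y(k, E) = (k + E) + 13 = (E + k) + 13 = 13 + E + k)
y(-4*(-3 + 3), l(1))*H(-5, 4) + 120 = (13 - 4*1 - 4*(-3 + 3))*0 + 120 = (13 - 4 - 4*0)*0 + 120 = (13 - 4 + 0)*0 + 120 = 9*0 + 120 = 0 + 120 = 120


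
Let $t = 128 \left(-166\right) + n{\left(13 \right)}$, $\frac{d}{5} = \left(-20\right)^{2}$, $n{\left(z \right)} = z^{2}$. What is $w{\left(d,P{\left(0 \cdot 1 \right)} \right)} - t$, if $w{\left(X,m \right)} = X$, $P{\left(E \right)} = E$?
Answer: $23079$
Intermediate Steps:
$d = 2000$ ($d = 5 \left(-20\right)^{2} = 5 \cdot 400 = 2000$)
$t = -21079$ ($t = 128 \left(-166\right) + 13^{2} = -21248 + 169 = -21079$)
$w{\left(d,P{\left(0 \cdot 1 \right)} \right)} - t = 2000 - -21079 = 2000 + 21079 = 23079$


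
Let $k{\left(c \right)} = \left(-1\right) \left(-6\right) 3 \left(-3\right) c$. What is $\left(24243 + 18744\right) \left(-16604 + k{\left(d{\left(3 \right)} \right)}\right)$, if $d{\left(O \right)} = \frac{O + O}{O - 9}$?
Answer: $-711434850$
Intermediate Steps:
$d{\left(O \right)} = \frac{2 O}{-9 + O}$
$k{\left(c \right)} = - 54 c$ ($k{\left(c \right)} = 6 \left(- 9 c\right) = - 54 c$)
$\left(24243 + 18744\right) \left(-16604 + k{\left(d{\left(3 \right)} \right)}\right) = \left(24243 + 18744\right) \left(-16604 - 54 \cdot 2 \cdot 3 \frac{1}{-9 + 3}\right) = 42987 \left(-16604 - 54 \cdot 2 \cdot 3 \frac{1}{-6}\right) = 42987 \left(-16604 - 54 \cdot 2 \cdot 3 \left(- \frac{1}{6}\right)\right) = 42987 \left(-16604 - -54\right) = 42987 \left(-16604 + 54\right) = 42987 \left(-16550\right) = -711434850$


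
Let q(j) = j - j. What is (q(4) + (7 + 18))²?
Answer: 625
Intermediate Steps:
q(j) = 0
(q(4) + (7 + 18))² = (0 + (7 + 18))² = (0 + 25)² = 25² = 625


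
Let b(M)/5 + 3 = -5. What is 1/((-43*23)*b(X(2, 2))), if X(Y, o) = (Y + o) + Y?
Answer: 1/39560 ≈ 2.5278e-5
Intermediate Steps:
X(Y, o) = o + 2*Y
b(M) = -40 (b(M) = -15 + 5*(-5) = -15 - 25 = -40)
1/((-43*23)*b(X(2, 2))) = 1/(-43*23*(-40)) = 1/(-989*(-40)) = 1/39560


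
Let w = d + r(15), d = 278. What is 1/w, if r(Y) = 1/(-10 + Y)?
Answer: 5/1391 ≈ 0.0035945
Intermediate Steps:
w = 1391/5 (w = 278 + 1/(-10 + 15) = 278 + 1/5 = 278 + ⅕ = 1391/5 ≈ 278.20)
1/w = 1/(1391/5) = 5/1391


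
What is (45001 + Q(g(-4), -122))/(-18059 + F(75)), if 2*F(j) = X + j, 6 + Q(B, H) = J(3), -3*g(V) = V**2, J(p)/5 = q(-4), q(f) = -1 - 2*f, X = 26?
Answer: -90060/36017 ≈ -2.5005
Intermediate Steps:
J(p) = 35 (J(p) = 5*(-1 - 2*(-4)) = 5*(-1 + 8) = 5*7 = 35)
g(V) = -V**2/3
Q(B, H) = 29 (Q(B, H) = -6 + 35 = 29)
F(j) = 13 + j/2 (F(j) = (26 + j)/2 = 13 + j/2)
(45001 + Q(g(-4), -122))/(-18059 + F(75)) = (45001 + 29)/(-18059 + (13 + (1/2)*75)) = 45030/(-18059 + (13 + 75/2)) = 45030/(-18059 + 101/2) = 45030/(-36017/2) = 45030*(-2/36017) = -90060/36017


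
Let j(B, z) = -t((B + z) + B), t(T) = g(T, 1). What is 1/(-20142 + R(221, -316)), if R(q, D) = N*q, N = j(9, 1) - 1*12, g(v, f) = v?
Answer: -1/26993 ≈ -3.7047e-5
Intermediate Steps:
t(T) = T
j(B, z) = -z - 2*B (j(B, z) = -((B + z) + B) = -(z + 2*B) = -z - 2*B)
N = -31 (N = (-1*1 - 2*9) - 1*12 = (-1 - 18) - 12 = -19 - 12 = -31)
R(q, D) = -31*q
1/(-20142 + R(221, -316)) = 1/(-20142 - 31*221) = 1/(-20142 - 6851) = 1/(-26993) = -1/26993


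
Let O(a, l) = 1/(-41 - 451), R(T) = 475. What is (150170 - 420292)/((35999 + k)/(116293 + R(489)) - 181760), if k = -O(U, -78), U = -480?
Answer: 15518470002432/10442068115051 ≈ 1.4861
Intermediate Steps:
O(a, l) = -1/492 (O(a, l) = 1/(-492) = -1/492)
k = 1/492 (k = -1*(-1/492) = 1/492 ≈ 0.0020325)
(150170 - 420292)/((35999 + k)/(116293 + R(489)) - 181760) = (150170 - 420292)/((35999 + 1/492)/(116293 + 475) - 181760) = -270122/((17711509/492)/116768 - 181760) = -270122/((17711509/492)*(1/116768) - 181760) = -270122/(17711509/57449856 - 181760) = -270122/(-10442068115051/57449856) = -270122*(-57449856/10442068115051) = 15518470002432/10442068115051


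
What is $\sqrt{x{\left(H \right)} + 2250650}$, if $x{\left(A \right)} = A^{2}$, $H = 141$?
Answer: $\sqrt{2270531} \approx 1506.8$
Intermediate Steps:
$\sqrt{x{\left(H \right)} + 2250650} = \sqrt{141^{2} + 2250650} = \sqrt{19881 + 2250650} = \sqrt{2270531}$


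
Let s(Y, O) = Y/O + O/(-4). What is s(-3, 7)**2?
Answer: 3721/784 ≈ 4.7462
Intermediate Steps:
s(Y, O) = -O/4 + Y/O (s(Y, O) = Y/O + O*(-1/4) = Y/O - O/4 = -O/4 + Y/O)
s(-3, 7)**2 = (-1/4*7 - 3/7)**2 = (-7/4 - 3*1/7)**2 = (-7/4 - 3/7)**2 = (-61/28)**2 = 3721/784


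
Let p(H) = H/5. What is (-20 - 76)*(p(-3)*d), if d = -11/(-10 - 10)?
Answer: 792/25 ≈ 31.680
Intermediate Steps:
p(H) = H/5 (p(H) = H*(⅕) = H/5)
d = 11/20 (d = -11/(-20) = -11*(-1/20) = 11/20 ≈ 0.55000)
(-20 - 76)*(p(-3)*d) = (-20 - 76)*(((⅕)*(-3))*(11/20)) = -(-288)*11/(5*20) = -96*(-33/100) = 792/25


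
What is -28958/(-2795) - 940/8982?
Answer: 128736728/12552345 ≈ 10.256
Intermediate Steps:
-28958/(-2795) - 940/8982 = -28958*(-1/2795) - 940*1/8982 = 28958/2795 - 470/4491 = 128736728/12552345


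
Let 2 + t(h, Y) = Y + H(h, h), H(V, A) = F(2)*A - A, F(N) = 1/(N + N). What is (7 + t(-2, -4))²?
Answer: 25/4 ≈ 6.2500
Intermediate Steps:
F(N) = 1/(2*N)
H(V, A) = -3*A/4 (H(V, A) = ((½)/2)*A - A = ((½)*(½))*A - A = A/4 - A = -3*A/4)
t(h, Y) = -2 + Y - 3*h/4 (t(h, Y) = -2 + (Y - 3*h/4) = -2 + Y - 3*h/4)
(7 + t(-2, -4))² = (7 + (-2 - 4 - ¾*(-2)))² = (7 + (-2 - 4 + 3/2))² = (7 - 9/2)² = (5/2)² = 25/4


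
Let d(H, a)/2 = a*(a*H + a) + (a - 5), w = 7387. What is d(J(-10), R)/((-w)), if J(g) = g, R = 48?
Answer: 41386/7387 ≈ 5.6025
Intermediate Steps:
d(H, a) = -10 + 2*a + 2*a*(a + H*a) (d(H, a) = 2*(a*(a*H + a) + (a - 5)) = 2*(a*(H*a + a) + (-5 + a)) = 2*(a*(a + H*a) + (-5 + a)) = 2*(-5 + a + a*(a + H*a)) = -10 + 2*a + 2*a*(a + H*a))
d(J(-10), R)/((-w)) = (-10 + 2*48 + 2*48² + 2*(-10)*48²)/((-1*7387)) = (-10 + 96 + 2*2304 + 2*(-10)*2304)/(-7387) = (-10 + 96 + 4608 - 46080)*(-1/7387) = -41386*(-1/7387) = 41386/7387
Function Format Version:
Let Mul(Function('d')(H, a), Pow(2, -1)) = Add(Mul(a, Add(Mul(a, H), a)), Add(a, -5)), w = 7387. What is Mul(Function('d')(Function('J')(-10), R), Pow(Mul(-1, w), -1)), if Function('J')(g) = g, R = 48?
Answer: Rational(41386, 7387) ≈ 5.6025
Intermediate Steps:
Function('d')(H, a) = Add(-10, Mul(2, a), Mul(2, a, Add(a, Mul(H, a)))) (Function('d')(H, a) = Mul(2, Add(Mul(a, Add(Mul(a, H), a)), Add(a, -5))) = Mul(2, Add(Mul(a, Add(Mul(H, a), a)), Add(-5, a))) = Mul(2, Add(Mul(a, Add(a, Mul(H, a))), Add(-5, a))) = Mul(2, Add(-5, a, Mul(a, Add(a, Mul(H, a))))) = Add(-10, Mul(2, a), Mul(2, a, Add(a, Mul(H, a)))))
Mul(Function('d')(Function('J')(-10), R), Pow(Mul(-1, w), -1)) = Mul(Add(-10, Mul(2, 48), Mul(2, Pow(48, 2)), Mul(2, -10, Pow(48, 2))), Pow(Mul(-1, 7387), -1)) = Mul(Add(-10, 96, Mul(2, 2304), Mul(2, -10, 2304)), Pow(-7387, -1)) = Mul(Add(-10, 96, 4608, -46080), Rational(-1, 7387)) = Mul(-41386, Rational(-1, 7387)) = Rational(41386, 7387)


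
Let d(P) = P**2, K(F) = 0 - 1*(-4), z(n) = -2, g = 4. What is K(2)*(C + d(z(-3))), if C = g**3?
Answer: 272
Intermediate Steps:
K(F) = 4 (K(F) = 0 + 4 = 4)
C = 64 (C = 4**3 = 64)
K(2)*(C + d(z(-3))) = 4*(64 + (-2)**2) = 4*(64 + 4) = 4*68 = 272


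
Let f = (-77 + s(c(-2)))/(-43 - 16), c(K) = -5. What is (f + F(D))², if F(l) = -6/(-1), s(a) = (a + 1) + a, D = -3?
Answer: 193600/3481 ≈ 55.616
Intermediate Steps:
s(a) = 1 + 2*a (s(a) = (1 + a) + a = 1 + 2*a)
F(l) = 6 (F(l) = -6*(-1) = 6)
f = 86/59 (f = (-77 + (1 + 2*(-5)))/(-43 - 16) = (-77 + (1 - 10))/(-59) = (-77 - 9)*(-1/59) = -86*(-1/59) = 86/59 ≈ 1.4576)
(f + F(D))² = (86/59 + 6)² = (440/59)² = 193600/3481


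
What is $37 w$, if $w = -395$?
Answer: $-14615$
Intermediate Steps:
$37 w = 37 \left(-395\right) = -14615$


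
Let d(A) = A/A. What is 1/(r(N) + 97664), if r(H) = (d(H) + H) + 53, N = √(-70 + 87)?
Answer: 97718/9548807507 - √17/9548807507 ≈ 1.0233e-5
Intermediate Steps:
d(A) = 1
N = √17 ≈ 4.1231
r(H) = 54 + H (r(H) = (1 + H) + 53 = 54 + H)
1/(r(N) + 97664) = 1/((54 + √17) + 97664) = 1/(97718 + √17)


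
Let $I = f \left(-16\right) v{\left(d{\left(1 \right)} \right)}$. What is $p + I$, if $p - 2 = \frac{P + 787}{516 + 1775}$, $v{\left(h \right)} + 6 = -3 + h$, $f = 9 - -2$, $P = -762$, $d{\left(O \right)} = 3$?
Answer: $\frac{2423903}{2291} \approx 1058.0$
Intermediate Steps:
$f = 11$ ($f = 9 + 2 = 11$)
$v{\left(h \right)} = -9 + h$ ($v{\left(h \right)} = -6 + \left(-3 + h\right) = -9 + h$)
$I = 1056$ ($I = 11 \left(-16\right) \left(-9 + 3\right) = \left(-176\right) \left(-6\right) = 1056$)
$p = \frac{4607}{2291}$ ($p = 2 + \frac{-762 + 787}{516 + 1775} = 2 + \frac{25}{2291} = \frac{4607}{2291} \approx 2.0109$)
$p + I = \frac{4607}{2291} + 1056 = \frac{2423903}{2291}$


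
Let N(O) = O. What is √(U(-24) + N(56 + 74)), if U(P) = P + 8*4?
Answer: √138 ≈ 11.747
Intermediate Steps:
U(P) = 32 + P (U(P) = P + 32 = 32 + P)
√(U(-24) + N(56 + 74)) = √((32 - 24) + (56 + 74)) = √(8 + 130) = √138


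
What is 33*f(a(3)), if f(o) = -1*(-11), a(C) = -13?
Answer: 363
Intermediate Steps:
f(o) = 11
33*f(a(3)) = 33*11 = 363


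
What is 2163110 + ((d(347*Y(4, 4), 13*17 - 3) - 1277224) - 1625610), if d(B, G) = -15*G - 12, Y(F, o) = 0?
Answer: -743006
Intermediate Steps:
d(B, G) = -12 - 15*G
2163110 + ((d(347*Y(4, 4), 13*17 - 3) - 1277224) - 1625610) = 2163110 + (((-12 - 15*(13*17 - 3)) - 1277224) - 1625610) = 2163110 + (((-12 - 15*(221 - 3)) - 1277224) - 1625610) = 2163110 + (((-12 - 15*218) - 1277224) - 1625610) = 2163110 + (((-12 - 3270) - 1277224) - 1625610) = 2163110 + ((-3282 - 1277224) - 1625610) = 2163110 + (-1280506 - 1625610) = 2163110 - 2906116 = -743006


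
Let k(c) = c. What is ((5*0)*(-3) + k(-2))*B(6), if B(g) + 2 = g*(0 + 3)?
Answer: -32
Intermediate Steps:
B(g) = -2 + 3*g (B(g) = -2 + g*(0 + 3) = -2 + g*3 = -2 + 3*g)
((5*0)*(-3) + k(-2))*B(6) = ((5*0)*(-3) - 2)*(-2 + 3*6) = (0*(-3) - 2)*(-2 + 18) = (0 - 2)*16 = -2*16 = -32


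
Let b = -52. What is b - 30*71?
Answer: -2182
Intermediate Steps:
b - 30*71 = -52 - 30*71 = -52 - 2130 = -2182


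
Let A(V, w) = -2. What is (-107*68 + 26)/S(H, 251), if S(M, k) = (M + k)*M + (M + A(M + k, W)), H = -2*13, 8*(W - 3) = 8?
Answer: 3625/2939 ≈ 1.2334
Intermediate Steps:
W = 4 (W = 3 + (1/8)*8 = 3 + 1 = 4)
H = -26
S(M, k) = -2 + M + M*(M + k) (S(M, k) = (M + k)*M + (M - 2) = M*(M + k) + (-2 + M) = -2 + M + M*(M + k))
(-107*68 + 26)/S(H, 251) = (-107*68 + 26)/(-2 - 26 + (-26)**2 - 26*251) = (-7276 + 26)/(-2 - 26 + 676 - 6526) = -7250/(-5878) = -7250*(-1/5878) = 3625/2939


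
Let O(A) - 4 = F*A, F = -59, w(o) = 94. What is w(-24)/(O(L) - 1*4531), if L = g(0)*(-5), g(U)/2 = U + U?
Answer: -94/4527 ≈ -0.020764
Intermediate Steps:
g(U) = 4*U (g(U) = 2*(U + U) = 2*(2*U) = 4*U)
L = 0 (L = (4*0)*(-5) = 0*(-5) = 0)
O(A) = 4 - 59*A
w(-24)/(O(L) - 1*4531) = 94/((4 - 59*0) - 1*4531) = 94/((4 + 0) - 4531) = 94/(4 - 4531) = 94/(-4527) = 94*(-1/4527) = -94/4527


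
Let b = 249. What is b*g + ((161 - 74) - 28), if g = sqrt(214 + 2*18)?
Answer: 59 + 1245*sqrt(10) ≈ 3996.0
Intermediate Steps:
g = 5*sqrt(10) (g = sqrt(214 + 36) = sqrt(250) = 5*sqrt(10) ≈ 15.811)
b*g + ((161 - 74) - 28) = 249*(5*sqrt(10)) + ((161 - 74) - 28) = 1245*sqrt(10) + (87 - 28) = 1245*sqrt(10) + 59 = 59 + 1245*sqrt(10)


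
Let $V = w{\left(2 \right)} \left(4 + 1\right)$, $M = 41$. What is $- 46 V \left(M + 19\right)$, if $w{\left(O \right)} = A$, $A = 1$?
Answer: $-13800$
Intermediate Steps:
$w{\left(O \right)} = 1$
$V = 5$ ($V = 1 \left(4 + 1\right) = 1 \cdot 5 = 5$)
$- 46 V \left(M + 19\right) = \left(-46\right) 5 \left(41 + 19\right) = \left(-230\right) 60 = -13800$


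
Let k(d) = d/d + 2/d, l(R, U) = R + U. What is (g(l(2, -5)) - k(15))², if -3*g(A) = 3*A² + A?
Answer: 18769/225 ≈ 83.418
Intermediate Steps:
k(d) = 1 + 2/d
g(A) = -A² - A/3 (g(A) = -(3*A² + A)/3 = -(A + 3*A²)/3 = -A² - A/3)
(g(l(2, -5)) - k(15))² = (-(2 - 5)*(⅓ + (2 - 5)) - (2 + 15)/15)² = (-1*(-3)*(⅓ - 3) - 17/15)² = (-1*(-3)*(-8/3) - 1*17/15)² = (-8 - 17/15)² = (-137/15)² = 18769/225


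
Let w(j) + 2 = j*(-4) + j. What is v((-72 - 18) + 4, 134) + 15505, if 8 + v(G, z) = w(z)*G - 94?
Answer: 50147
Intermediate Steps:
w(j) = -2 - 3*j (w(j) = -2 + (j*(-4) + j) = -2 + (-4*j + j) = -2 - 3*j)
v(G, z) = -102 + G*(-2 - 3*z) (v(G, z) = -8 + ((-2 - 3*z)*G - 94) = -8 + (G*(-2 - 3*z) - 94) = -8 + (-94 + G*(-2 - 3*z)) = -102 + G*(-2 - 3*z))
v((-72 - 18) + 4, 134) + 15505 = (-102 - ((-72 - 18) + 4)*(2 + 3*134)) + 15505 = (-102 - (-90 + 4)*(2 + 402)) + 15505 = (-102 - 1*(-86)*404) + 15505 = (-102 + 34744) + 15505 = 34642 + 15505 = 50147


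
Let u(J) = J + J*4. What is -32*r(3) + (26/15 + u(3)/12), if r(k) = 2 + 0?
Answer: -3661/60 ≈ -61.017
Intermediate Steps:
u(J) = 5*J (u(J) = J + 4*J = 5*J)
r(k) = 2
-32*r(3) + (26/15 + u(3)/12) = -32*2 + (26/15 + (5*3)/12) = -64 + (26*(1/15) + 15*(1/12)) = -64 + (26/15 + 5/4) = -64 + 179/60 = -3661/60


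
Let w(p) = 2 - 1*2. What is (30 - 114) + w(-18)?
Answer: -84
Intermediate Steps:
w(p) = 0 (w(p) = 2 - 2 = 0)
(30 - 114) + w(-18) = (30 - 114) + 0 = -84 + 0 = -84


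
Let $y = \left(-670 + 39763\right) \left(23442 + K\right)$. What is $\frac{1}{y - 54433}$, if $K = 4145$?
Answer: $\frac{1}{1078404158} \approx 9.273 \cdot 10^{-10}$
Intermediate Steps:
$y = 1078458591$ ($y = \left(-670 + 39763\right) \left(23442 + 4145\right) = 39093 \cdot 27587 = 1078458591$)
$\frac{1}{y - 54433} = \frac{1}{1078458591 - 54433} = \frac{1}{1078404158}$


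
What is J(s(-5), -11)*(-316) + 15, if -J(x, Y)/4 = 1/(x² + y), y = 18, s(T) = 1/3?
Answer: 13821/163 ≈ 84.791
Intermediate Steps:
s(T) = ⅓
J(x, Y) = -4/(18 + x²) (J(x, Y) = -4/(x² + 18) = -4/(18 + x²))
J(s(-5), -11)*(-316) + 15 = -4/(18 + (⅓)²)*(-316) + 15 = -4/(18 + ⅑)*(-316) + 15 = -4/163/9*(-316) + 15 = -4*9/163*(-316) + 15 = -36/163*(-316) + 15 = 11376/163 + 15 = 13821/163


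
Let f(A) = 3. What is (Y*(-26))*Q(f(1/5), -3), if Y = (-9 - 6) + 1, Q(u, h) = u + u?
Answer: 2184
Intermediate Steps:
Q(u, h) = 2*u
Y = -14 (Y = -15 + 1 = -14)
(Y*(-26))*Q(f(1/5), -3) = (-14*(-26))*(2*3) = 364*6 = 2184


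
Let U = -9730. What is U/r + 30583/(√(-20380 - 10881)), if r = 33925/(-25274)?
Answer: 49183204/6785 - 30583*I*√31261/31261 ≈ 7248.8 - 172.97*I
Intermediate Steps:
r = -33925/25274 (r = 33925*(-1/25274) = -33925/25274 ≈ -1.3423)
U/r + 30583/(√(-20380 - 10881)) = -9730/(-33925/25274) + 30583/(√(-20380 - 10881)) = -9730*(-25274/33925) + 30583/(√(-31261)) = 49183204/6785 + 30583/((I*√31261)) = 49183204/6785 + 30583*(-I*√31261/31261) = 49183204/6785 - 30583*I*√31261/31261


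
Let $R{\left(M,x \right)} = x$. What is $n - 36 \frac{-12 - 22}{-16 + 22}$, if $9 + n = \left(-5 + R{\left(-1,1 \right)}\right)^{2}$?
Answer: $211$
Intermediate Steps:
$n = 7$ ($n = -9 + \left(-5 + 1\right)^{2} = -9 + \left(-4\right)^{2} = -9 + 16 = 7$)
$n - 36 \frac{-12 - 22}{-16 + 22} = 7 - 36 \frac{-12 - 22}{-16 + 22} = 7 - 36 \left(- \frac{34}{6}\right) = 7 - 36 \left(\left(-34\right) \frac{1}{6}\right) = 7 - -204 = 7 + 204 = 211$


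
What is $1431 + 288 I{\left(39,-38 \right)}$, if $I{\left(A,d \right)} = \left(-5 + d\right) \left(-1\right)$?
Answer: $13815$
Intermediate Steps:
$I{\left(A,d \right)} = 5 - d$
$1431 + 288 I{\left(39,-38 \right)} = 1431 + 288 \left(5 - -38\right) = 1431 + 288 \left(5 + 38\right) = 1431 + 288 \cdot 43 = 1431 + 12384 = 13815$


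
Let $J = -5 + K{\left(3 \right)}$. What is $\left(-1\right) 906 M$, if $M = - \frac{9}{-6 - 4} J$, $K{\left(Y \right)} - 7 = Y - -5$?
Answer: $-8154$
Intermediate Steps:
$K{\left(Y \right)} = 12 + Y$ ($K{\left(Y \right)} = 7 + \left(Y - -5\right) = 7 + \left(Y + 5\right) = 7 + \left(5 + Y\right) = 12 + Y$)
$J = 10$ ($J = -5 + \left(12 + 3\right) = -5 + 15 = 10$)
$M = 9$ ($M = - \frac{9}{-6 - 4} \cdot 10 = - \frac{9}{-10} \cdot 10 = \left(-9\right) \left(- \frac{1}{10}\right) 10 = \frac{9}{10} \cdot 10 = 9$)
$\left(-1\right) 906 M = \left(-1\right) 906 \cdot 9 = \left(-906\right) 9 = -8154$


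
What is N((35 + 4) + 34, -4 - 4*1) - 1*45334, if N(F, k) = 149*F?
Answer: -34457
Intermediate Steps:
N((35 + 4) + 34, -4 - 4*1) - 1*45334 = 149*((35 + 4) + 34) - 1*45334 = 149*(39 + 34) - 45334 = 149*73 - 45334 = 10877 - 45334 = -34457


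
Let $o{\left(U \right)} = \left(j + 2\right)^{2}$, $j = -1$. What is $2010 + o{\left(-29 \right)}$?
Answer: $2011$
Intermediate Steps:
$o{\left(U \right)} = 1$ ($o{\left(U \right)} = \left(-1 + 2\right)^{2} = 1^{2} = 1$)
$2010 + o{\left(-29 \right)} = 2010 + 1 = 2011$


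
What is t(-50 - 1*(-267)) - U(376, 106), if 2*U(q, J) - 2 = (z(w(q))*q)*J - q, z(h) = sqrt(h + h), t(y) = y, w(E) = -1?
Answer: 404 - 19928*I*sqrt(2) ≈ 404.0 - 28182.0*I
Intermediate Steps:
z(h) = sqrt(2)*sqrt(h) (z(h) = sqrt(2*h) = sqrt(2)*sqrt(h))
U(q, J) = 1 - q/2 + I*J*q*sqrt(2)/2 (U(q, J) = 1 + (((sqrt(2)*sqrt(-1))*q)*J - q)/2 = 1 + (((sqrt(2)*I)*q)*J - q)/2 = 1 + (((I*sqrt(2))*q)*J - q)/2 = 1 + ((I*q*sqrt(2))*J - q)/2 = 1 + (I*J*q*sqrt(2) - q)/2 = 1 + (-q + I*J*q*sqrt(2))/2 = 1 + (-q/2 + I*J*q*sqrt(2)/2) = 1 - q/2 + I*J*q*sqrt(2)/2)
t(-50 - 1*(-267)) - U(376, 106) = (-50 - 1*(-267)) - (1 - 1/2*376 + (1/2)*I*106*376*sqrt(2)) = (-50 + 267) - (1 - 188 + 19928*I*sqrt(2)) = 217 - (-187 + 19928*I*sqrt(2)) = 217 + (187 - 19928*I*sqrt(2)) = 404 - 19928*I*sqrt(2)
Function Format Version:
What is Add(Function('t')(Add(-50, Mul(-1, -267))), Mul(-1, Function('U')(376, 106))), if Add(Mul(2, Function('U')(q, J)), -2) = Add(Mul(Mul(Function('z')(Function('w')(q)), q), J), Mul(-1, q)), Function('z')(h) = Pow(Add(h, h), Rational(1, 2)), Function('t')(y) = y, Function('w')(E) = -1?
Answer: Add(404, Mul(-19928, I, Pow(2, Rational(1, 2)))) ≈ Add(404.00, Mul(-28182., I))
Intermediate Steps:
Function('z')(h) = Mul(Pow(2, Rational(1, 2)), Pow(h, Rational(1, 2))) (Function('z')(h) = Pow(Mul(2, h), Rational(1, 2)) = Mul(Pow(2, Rational(1, 2)), Pow(h, Rational(1, 2))))
Function('U')(q, J) = Add(1, Mul(Rational(-1, 2), q), Mul(Rational(1, 2), I, J, q, Pow(2, Rational(1, 2)))) (Function('U')(q, J) = Add(1, Mul(Rational(1, 2), Add(Mul(Mul(Mul(Pow(2, Rational(1, 2)), Pow(-1, Rational(1, 2))), q), J), Mul(-1, q)))) = Add(1, Mul(Rational(1, 2), Add(Mul(Mul(Mul(Pow(2, Rational(1, 2)), I), q), J), Mul(-1, q)))) = Add(1, Mul(Rational(1, 2), Add(Mul(Mul(Mul(I, Pow(2, Rational(1, 2))), q), J), Mul(-1, q)))) = Add(1, Mul(Rational(1, 2), Add(Mul(Mul(I, q, Pow(2, Rational(1, 2))), J), Mul(-1, q)))) = Add(1, Mul(Rational(1, 2), Add(Mul(I, J, q, Pow(2, Rational(1, 2))), Mul(-1, q)))) = Add(1, Mul(Rational(1, 2), Add(Mul(-1, q), Mul(I, J, q, Pow(2, Rational(1, 2)))))) = Add(1, Add(Mul(Rational(-1, 2), q), Mul(Rational(1, 2), I, J, q, Pow(2, Rational(1, 2))))) = Add(1, Mul(Rational(-1, 2), q), Mul(Rational(1, 2), I, J, q, Pow(2, Rational(1, 2)))))
Add(Function('t')(Add(-50, Mul(-1, -267))), Mul(-1, Function('U')(376, 106))) = Add(Add(-50, Mul(-1, -267)), Mul(-1, Add(1, Mul(Rational(-1, 2), 376), Mul(Rational(1, 2), I, 106, 376, Pow(2, Rational(1, 2)))))) = Add(Add(-50, 267), Mul(-1, Add(1, -188, Mul(19928, I, Pow(2, Rational(1, 2)))))) = Add(217, Mul(-1, Add(-187, Mul(19928, I, Pow(2, Rational(1, 2)))))) = Add(217, Add(187, Mul(-19928, I, Pow(2, Rational(1, 2))))) = Add(404, Mul(-19928, I, Pow(2, Rational(1, 2))))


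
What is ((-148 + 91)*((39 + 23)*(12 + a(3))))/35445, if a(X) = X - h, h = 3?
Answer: -14136/11815 ≈ -1.1964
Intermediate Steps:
a(X) = -3 + X (a(X) = X - 1*3 = X - 3 = -3 + X)
((-148 + 91)*((39 + 23)*(12 + a(3))))/35445 = ((-148 + 91)*((39 + 23)*(12 + (-3 + 3))))/35445 = -3534*(12 + 0)*(1/35445) = -3534*12*(1/35445) = -57*744*(1/35445) = -42408*1/35445 = -14136/11815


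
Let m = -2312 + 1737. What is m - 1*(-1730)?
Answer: 1155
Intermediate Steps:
m = -575
m - 1*(-1730) = -575 - 1*(-1730) = -575 + 1730 = 1155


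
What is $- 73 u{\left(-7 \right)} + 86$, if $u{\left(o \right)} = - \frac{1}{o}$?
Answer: $\frac{529}{7} \approx 75.571$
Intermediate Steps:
$- 73 u{\left(-7 \right)} + 86 = - 73 \left(- \frac{1}{-7}\right) + 86 = - 73 \left(\left(-1\right) \left(- \frac{1}{7}\right)\right) + 86 = \left(-73\right) \frac{1}{7} + 86 = - \frac{73}{7} + 86 = \frac{529}{7}$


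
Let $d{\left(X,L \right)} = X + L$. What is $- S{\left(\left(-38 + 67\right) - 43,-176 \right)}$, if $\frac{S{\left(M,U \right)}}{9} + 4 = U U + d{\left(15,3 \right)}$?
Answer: $-278910$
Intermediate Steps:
$d{\left(X,L \right)} = L + X$
$S{\left(M,U \right)} = 126 + 9 U^{2}$ ($S{\left(M,U \right)} = -36 + 9 \left(U U + \left(3 + 15\right)\right) = -36 + 9 \left(U^{2} + 18\right) = -36 + 9 \left(18 + U^{2}\right) = -36 + \left(162 + 9 U^{2}\right) = 126 + 9 U^{2}$)
$- S{\left(\left(-38 + 67\right) - 43,-176 \right)} = - (126 + 9 \left(-176\right)^{2}) = - (126 + 9 \cdot 30976) = - (126 + 278784) = \left(-1\right) 278910 = -278910$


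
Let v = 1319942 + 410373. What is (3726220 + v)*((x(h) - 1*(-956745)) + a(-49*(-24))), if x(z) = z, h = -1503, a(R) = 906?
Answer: 5217255027180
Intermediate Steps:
v = 1730315
(3726220 + v)*((x(h) - 1*(-956745)) + a(-49*(-24))) = (3726220 + 1730315)*((-1503 - 1*(-956745)) + 906) = 5456535*((-1503 + 956745) + 906) = 5456535*(955242 + 906) = 5456535*956148 = 5217255027180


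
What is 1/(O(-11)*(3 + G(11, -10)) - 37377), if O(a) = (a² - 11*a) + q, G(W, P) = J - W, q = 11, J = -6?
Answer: -1/40919 ≈ -2.4439e-5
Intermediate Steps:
G(W, P) = -6 - W
O(a) = 11 + a² - 11*a (O(a) = (a² - 11*a) + 11 = 11 + a² - 11*a)
1/(O(-11)*(3 + G(11, -10)) - 37377) = 1/((11 + (-11)² - 11*(-11))*(3 + (-6 - 1*11)) - 37377) = 1/((11 + 121 + 121)*(3 + (-6 - 11)) - 37377) = 1/(253*(3 - 17) - 37377) = 1/(253*(-14) - 37377) = 1/(-3542 - 37377) = 1/(-40919) = -1/40919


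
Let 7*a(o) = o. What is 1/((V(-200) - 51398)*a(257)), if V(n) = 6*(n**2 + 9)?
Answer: 7/48484592 ≈ 1.4438e-7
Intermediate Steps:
a(o) = o/7
V(n) = 54 + 6*n**2 (V(n) = 6*(9 + n**2) = 54 + 6*n**2)
1/((V(-200) - 51398)*a(257)) = 1/(((54 + 6*(-200)**2) - 51398)*(((1/7)*257))) = 1/(((54 + 6*40000) - 51398)*(257/7)) = (7/257)/((54 + 240000) - 51398) = (7/257)/(240054 - 51398) = (7/257)/188656 = (1/188656)*(7/257) = 7/48484592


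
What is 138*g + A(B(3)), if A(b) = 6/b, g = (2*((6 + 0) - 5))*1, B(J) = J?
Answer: 278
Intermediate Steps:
g = 2 (g = (2*(6 - 5))*1 = (2*1)*1 = 2*1 = 2)
138*g + A(B(3)) = 138*2 + 6/3 = 276 + 6*(1/3) = 276 + 2 = 278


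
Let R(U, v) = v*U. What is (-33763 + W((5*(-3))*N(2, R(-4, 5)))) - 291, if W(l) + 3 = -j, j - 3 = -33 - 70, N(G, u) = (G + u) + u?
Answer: -33957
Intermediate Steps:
R(U, v) = U*v
N(G, u) = G + 2*u
j = -100 (j = 3 + (-33 - 70) = 3 - 103 = -100)
W(l) = 97 (W(l) = -3 - 1*(-100) = -3 + 100 = 97)
(-33763 + W((5*(-3))*N(2, R(-4, 5)))) - 291 = (-33763 + 97) - 291 = -33666 - 291 = -33957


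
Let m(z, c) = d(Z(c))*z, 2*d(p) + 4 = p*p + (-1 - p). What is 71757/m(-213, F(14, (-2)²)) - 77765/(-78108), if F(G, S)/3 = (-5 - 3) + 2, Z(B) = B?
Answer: -1875847349/1868890116 ≈ -1.0037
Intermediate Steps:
d(p) = -5/2 + p²/2 - p/2 (d(p) = -2 + (p*p + (-1 - p))/2 = -2 + (p² + (-1 - p))/2 = -2 + (-1 + p² - p)/2 = -2 + (-½ + p²/2 - p/2) = -5/2 + p²/2 - p/2)
F(G, S) = -18 (F(G, S) = 3*((-5 - 3) + 2) = 3*(-8 + 2) = 3*(-6) = -18)
m(z, c) = z*(-5/2 + c²/2 - c/2) (m(z, c) = (-5/2 + c²/2 - c/2)*z = z*(-5/2 + c²/2 - c/2))
71757/m(-213, F(14, (-2)²)) - 77765/(-78108) = 71757/(((½)*(-213)*(-5 + (-18)² - 1*(-18)))) - 77765/(-78108) = 71757/(((½)*(-213)*(-5 + 324 + 18))) - 77765*(-1/78108) = 71757/(((½)*(-213)*337)) + 77765/78108 = 71757/(-71781/2) + 77765/78108 = 71757*(-2/71781) + 77765/78108 = -47838/23927 + 77765/78108 = -1875847349/1868890116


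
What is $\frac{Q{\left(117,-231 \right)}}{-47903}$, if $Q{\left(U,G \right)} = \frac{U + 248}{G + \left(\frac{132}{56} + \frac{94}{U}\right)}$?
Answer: $\frac{597870}{17877447503} \approx 3.3443 \cdot 10^{-5}$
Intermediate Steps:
$Q{\left(U,G \right)} = \frac{248 + U}{\frac{33}{14} + G + \frac{94}{U}}$ ($Q{\left(U,G \right)} = \frac{248 + U}{G + \left(132 \cdot \frac{1}{56} + \frac{94}{U}\right)} = \frac{248 + U}{G + \left(\frac{33}{14} + \frac{94}{U}\right)} = \frac{248 + U}{\frac{33}{14} + G + \frac{94}{U}}$)
$\frac{Q{\left(117,-231 \right)}}{-47903} = \frac{14 \cdot 117 \frac{1}{1316 + 33 \cdot 117 + 14 \left(-231\right) 117} \left(248 + 117\right)}{-47903} = 14 \cdot 117 \frac{1}{1316 + 3861 - 378378} \cdot 365 \left(- \frac{1}{47903}\right) = 14 \cdot 117 \frac{1}{-373201} \cdot 365 \left(- \frac{1}{47903}\right) = 14 \cdot 117 \left(- \frac{1}{373201}\right) 365 \left(- \frac{1}{47903}\right) = \left(- \frac{597870}{373201}\right) \left(- \frac{1}{47903}\right) = \frac{597870}{17877447503}$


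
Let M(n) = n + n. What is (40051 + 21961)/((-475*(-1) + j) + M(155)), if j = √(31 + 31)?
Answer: 48679420/616163 - 62012*√62/616163 ≈ 78.212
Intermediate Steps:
M(n) = 2*n
j = √62 ≈ 7.8740
(40051 + 21961)/((-475*(-1) + j) + M(155)) = (40051 + 21961)/((-475*(-1) + √62) + 2*155) = 62012/((-95*(-5) + √62) + 310) = 62012/((475 + √62) + 310) = 62012/(785 + √62)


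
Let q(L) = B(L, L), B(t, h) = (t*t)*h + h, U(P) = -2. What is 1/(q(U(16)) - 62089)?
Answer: -1/62099 ≈ -1.6103e-5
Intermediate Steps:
B(t, h) = h + h*t**2 (B(t, h) = t**2*h + h = h*t**2 + h = h + h*t**2)
q(L) = L*(1 + L**2)
1/(q(U(16)) - 62089) = 1/((-2 + (-2)**3) - 62089) = 1/((-2 - 8) - 62089) = 1/(-10 - 62089) = 1/(-62099) = -1/62099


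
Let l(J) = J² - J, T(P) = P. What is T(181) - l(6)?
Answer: 151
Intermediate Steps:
T(181) - l(6) = 181 - 6*(-1 + 6) = 181 - 6*5 = 181 - 1*30 = 181 - 30 = 151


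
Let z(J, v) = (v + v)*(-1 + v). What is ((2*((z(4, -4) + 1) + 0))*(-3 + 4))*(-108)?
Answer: -8856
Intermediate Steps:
z(J, v) = 2*v*(-1 + v) (z(J, v) = (2*v)*(-1 + v) = 2*v*(-1 + v))
((2*((z(4, -4) + 1) + 0))*(-3 + 4))*(-108) = ((2*((2*(-4)*(-1 - 4) + 1) + 0))*(-3 + 4))*(-108) = ((2*((2*(-4)*(-5) + 1) + 0))*1)*(-108) = ((2*((40 + 1) + 0))*1)*(-108) = ((2*(41 + 0))*1)*(-108) = ((2*41)*1)*(-108) = (82*1)*(-108) = 82*(-108) = -8856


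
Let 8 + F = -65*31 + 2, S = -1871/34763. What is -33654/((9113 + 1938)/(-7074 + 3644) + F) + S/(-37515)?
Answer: 2467875304477991/148437829753845 ≈ 16.626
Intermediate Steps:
S = -1871/34763 (S = -1871*1/34763 = -1871/34763 ≈ -0.053822)
F = -2021 (F = -8 + (-65*31 + 2) = -8 + (-2015 + 2) = -8 - 2013 = -2021)
-33654/((9113 + 1938)/(-7074 + 3644) + F) + S/(-37515) = -33654/((9113 + 1938)/(-7074 + 3644) - 2021) - 1871/34763/(-37515) = -33654/(11051/(-3430) - 2021) - 1871/34763*(-1/37515) = -33654/(11051*(-1/3430) - 2021) + 1871/1304133945 = -33654/(-11051/3430 - 2021) + 1871/1304133945 = -33654/(-6943081/3430) + 1871/1304133945 = -33654*(-3430/6943081) + 1871/1304133945 = 115433220/6943081 + 1871/1304133945 = 2467875304477991/148437829753845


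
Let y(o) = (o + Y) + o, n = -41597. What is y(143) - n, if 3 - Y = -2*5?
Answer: 41896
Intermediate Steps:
Y = 13 (Y = 3 - (-2)*5 = 3 - 1*(-10) = 3 + 10 = 13)
y(o) = 13 + 2*o (y(o) = (o + 13) + o = (13 + o) + o = 13 + 2*o)
y(143) - n = (13 + 2*143) - 1*(-41597) = (13 + 286) + 41597 = 299 + 41597 = 41896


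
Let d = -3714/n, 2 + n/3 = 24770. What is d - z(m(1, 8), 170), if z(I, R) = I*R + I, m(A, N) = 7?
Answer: -14824267/12384 ≈ -1197.1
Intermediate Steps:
z(I, R) = I + I*R
n = 74304 (n = -6 + 3*24770 = -6 + 74310 = 74304)
d = -619/12384 (d = -3714/74304 = -3714*1/74304 = -619/12384 ≈ -0.049984)
d - z(m(1, 8), 170) = -619/12384 - 7*(1 + 170) = -619/12384 - 7*171 = -619/12384 - 1*1197 = -619/12384 - 1197 = -14824267/12384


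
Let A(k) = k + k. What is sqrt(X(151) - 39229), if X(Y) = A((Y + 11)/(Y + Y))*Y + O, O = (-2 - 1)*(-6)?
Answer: I*sqrt(39049) ≈ 197.61*I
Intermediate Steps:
A(k) = 2*k
O = 18 (O = -3*(-6) = 18)
X(Y) = 29 + Y (X(Y) = (2*((Y + 11)/(Y + Y)))*Y + 18 = (2*((11 + Y)/((2*Y))))*Y + 18 = (2*((11 + Y)*(1/(2*Y))))*Y + 18 = (2*((11 + Y)/(2*Y)))*Y + 18 = ((11 + Y)/Y)*Y + 18 = (11 + Y) + 18 = 29 + Y)
sqrt(X(151) - 39229) = sqrt((29 + 151) - 39229) = sqrt(180 - 39229) = sqrt(-39049) = I*sqrt(39049)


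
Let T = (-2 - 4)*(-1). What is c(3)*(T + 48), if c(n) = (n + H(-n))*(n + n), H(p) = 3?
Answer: 1944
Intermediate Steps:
T = 6 (T = -6*(-1) = 6)
c(n) = 2*n*(3 + n) (c(n) = (n + 3)*(n + n) = (3 + n)*(2*n) = 2*n*(3 + n))
c(3)*(T + 48) = (2*3*(3 + 3))*(6 + 48) = (2*3*6)*54 = 36*54 = 1944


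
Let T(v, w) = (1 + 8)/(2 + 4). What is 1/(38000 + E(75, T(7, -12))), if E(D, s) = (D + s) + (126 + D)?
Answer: 2/76555 ≈ 2.6125e-5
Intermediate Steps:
T(v, w) = 3/2 (T(v, w) = 9/6 = 9*(1/6) = 3/2)
E(D, s) = 126 + s + 2*D
1/(38000 + E(75, T(7, -12))) = 1/(38000 + (126 + 3/2 + 2*75)) = 1/(38000 + (126 + 3/2 + 150)) = 1/(38000 + 555/2) = 1/(76555/2) = 2/76555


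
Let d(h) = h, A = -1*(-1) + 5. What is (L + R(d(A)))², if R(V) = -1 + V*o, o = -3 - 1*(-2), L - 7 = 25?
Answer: 625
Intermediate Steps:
L = 32 (L = 7 + 25 = 32)
A = 6 (A = 1 + 5 = 6)
o = -1 (o = -3 + 2 = -1)
R(V) = -1 - V (R(V) = -1 + V*(-1) = -1 - V)
(L + R(d(A)))² = (32 + (-1 - 1*6))² = (32 + (-1 - 6))² = (32 - 7)² = 25² = 625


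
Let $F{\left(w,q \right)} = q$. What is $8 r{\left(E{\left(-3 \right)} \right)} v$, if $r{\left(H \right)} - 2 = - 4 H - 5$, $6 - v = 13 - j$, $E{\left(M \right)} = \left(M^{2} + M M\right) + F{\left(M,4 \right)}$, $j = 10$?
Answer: $-2184$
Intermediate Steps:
$E{\left(M \right)} = 4 + 2 M^{2}$ ($E{\left(M \right)} = \left(M^{2} + M M\right) + 4 = \left(M^{2} + M^{2}\right) + 4 = 2 M^{2} + 4 = 4 + 2 M^{2}$)
$v = 3$ ($v = 6 - \left(13 - 10\right) = 6 - 3 = 3$)
$r{\left(H \right)} = -3 - 4 H$ ($r{\left(H \right)} = 2 - \left(5 + 4 H\right) = -3 - 4 H$)
$8 r{\left(E{\left(-3 \right)} \right)} v = 8 \left(-3 - 4 \left(4 + 2 \left(-3\right)^{2}\right)\right) 3 = 8 \left(-3 - 4 \left(4 + 2 \cdot 9\right)\right) 3 = 8 \left(-3 - 4 \left(4 + 18\right)\right) 3 = 8 \left(-3 - 88\right) 3 = 8 \left(-91\right) 3 = \left(-728\right) 3 = -2184$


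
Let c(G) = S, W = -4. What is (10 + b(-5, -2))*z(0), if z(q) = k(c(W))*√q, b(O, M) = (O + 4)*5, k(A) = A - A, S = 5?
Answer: 0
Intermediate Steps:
c(G) = 5
k(A) = 0
b(O, M) = 20 + 5*O (b(O, M) = (4 + O)*5 = 20 + 5*O)
z(q) = 0 (z(q) = 0*√q = 0)
(10 + b(-5, -2))*z(0) = (10 + (20 + 5*(-5)))*0 = (10 + (20 - 25))*0 = (10 - 5)*0 = 5*0 = 0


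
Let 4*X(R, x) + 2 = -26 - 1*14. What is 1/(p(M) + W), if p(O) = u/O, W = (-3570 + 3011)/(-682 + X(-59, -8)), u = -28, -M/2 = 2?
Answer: 1385/10813 ≈ 0.12809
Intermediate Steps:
M = -4 (M = -2*2 = -4)
X(R, x) = -21/2 (X(R, x) = -½ + (-26 - 1*14)/4 = -½ + (-26 - 14)/4 = -½ + (¼)*(-40) = -½ - 10 = -21/2)
W = 1118/1385 (W = (-3570 + 3011)/(-682 - 21/2) = -559/(-1385/2) = -559*(-2/1385) = 1118/1385 ≈ 0.80722)
p(O) = -28/O
1/(p(M) + W) = 1/(-28/(-4) + 1118/1385) = 1/(-28*(-¼) + 1118/1385) = 1/(7 + 1118/1385) = 1/(10813/1385) = 1385/10813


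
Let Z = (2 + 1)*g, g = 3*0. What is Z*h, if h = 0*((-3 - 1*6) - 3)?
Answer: 0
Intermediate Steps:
g = 0
Z = 0 (Z = (2 + 1)*0 = 3*0 = 0)
h = 0 (h = 0*((-3 - 6) - 3) = 0*(-9 - 3) = 0*(-12) = 0)
Z*h = 0*0 = 0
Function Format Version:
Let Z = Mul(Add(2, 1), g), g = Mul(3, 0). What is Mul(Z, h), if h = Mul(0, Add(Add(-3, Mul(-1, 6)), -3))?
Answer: 0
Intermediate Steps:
g = 0
Z = 0 (Z = Mul(Add(2, 1), 0) = Mul(3, 0) = 0)
h = 0 (h = Mul(0, Add(Add(-3, -6), -3)) = Mul(0, Add(-9, -3)) = Mul(0, -12) = 0)
Mul(Z, h) = Mul(0, 0) = 0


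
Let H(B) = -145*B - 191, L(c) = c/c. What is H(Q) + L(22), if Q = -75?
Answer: 10685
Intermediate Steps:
L(c) = 1
H(B) = -191 - 145*B
H(Q) + L(22) = (-191 - 145*(-75)) + 1 = (-191 + 10875) + 1 = 10684 + 1 = 10685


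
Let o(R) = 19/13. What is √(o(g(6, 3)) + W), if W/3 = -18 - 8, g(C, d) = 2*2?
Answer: I*√12935/13 ≈ 8.7486*I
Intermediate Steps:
g(C, d) = 4
o(R) = 19/13 (o(R) = 19*(1/13) = 19/13)
W = -78 (W = 3*(-18 - 8) = 3*(-26) = -78)
√(o(g(6, 3)) + W) = √(19/13 - 78) = √(-995/13) = I*√12935/13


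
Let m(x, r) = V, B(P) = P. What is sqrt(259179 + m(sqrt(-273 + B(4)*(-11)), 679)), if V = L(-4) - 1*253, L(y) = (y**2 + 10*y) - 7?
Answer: sqrt(258895) ≈ 508.82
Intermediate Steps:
L(y) = -7 + y**2 + 10*y
V = -284 (V = (-7 + (-4)**2 + 10*(-4)) - 1*253 = (-7 + 16 - 40) - 253 = -31 - 253 = -284)
m(x, r) = -284
sqrt(259179 + m(sqrt(-273 + B(4)*(-11)), 679)) = sqrt(259179 - 284) = sqrt(258895)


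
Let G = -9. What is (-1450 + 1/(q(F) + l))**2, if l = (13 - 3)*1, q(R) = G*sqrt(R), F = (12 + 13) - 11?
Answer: 1123965238617/534578 + 6746895*sqrt(14)/267289 ≈ 2.1026e+6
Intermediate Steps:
F = 14 (F = 25 - 11 = 14)
q(R) = -9*sqrt(R)
l = 10 (l = 10*1 = 10)
(-1450 + 1/(q(F) + l))**2 = (-1450 + 1/(-9*sqrt(14) + 10))**2 = (-1450 + 1/(10 - 9*sqrt(14)))**2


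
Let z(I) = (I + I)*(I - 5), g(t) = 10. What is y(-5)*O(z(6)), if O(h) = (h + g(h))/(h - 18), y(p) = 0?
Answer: 0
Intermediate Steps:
z(I) = 2*I*(-5 + I) (z(I) = (2*I)*(-5 + I) = 2*I*(-5 + I))
O(h) = (10 + h)/(-18 + h) (O(h) = (h + 10)/(h - 18) = (10 + h)/(-18 + h))
y(-5)*O(z(6)) = 0*((10 + 2*6*(-5 + 6))/(-18 + 2*6*(-5 + 6))) = 0*((10 + 2*6*1)/(-18 + 2*6*1)) = 0*((10 + 12)/(-18 + 12)) = 0*(22/(-6)) = 0*(-⅙*22) = 0*(-11/3) = 0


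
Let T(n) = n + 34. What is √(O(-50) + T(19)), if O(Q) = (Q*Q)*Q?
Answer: 3*I*√13883 ≈ 353.48*I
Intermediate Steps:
T(n) = 34 + n
O(Q) = Q³ (O(Q) = Q²*Q = Q³)
√(O(-50) + T(19)) = √((-50)³ + (34 + 19)) = √(-125000 + 53) = √(-124947) = 3*I*√13883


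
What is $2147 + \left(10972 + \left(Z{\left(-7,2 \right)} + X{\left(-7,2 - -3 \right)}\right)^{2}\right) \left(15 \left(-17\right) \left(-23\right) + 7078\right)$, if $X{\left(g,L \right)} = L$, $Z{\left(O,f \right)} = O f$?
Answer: $143061126$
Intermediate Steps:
$2147 + \left(10972 + \left(Z{\left(-7,2 \right)} + X{\left(-7,2 - -3 \right)}\right)^{2}\right) \left(15 \left(-17\right) \left(-23\right) + 7078\right) = 2147 + \left(10972 + \left(\left(-7\right) 2 + \left(2 - -3\right)\right)^{2}\right) \left(15 \left(-17\right) \left(-23\right) + 7078\right) = 2147 + \left(10972 + \left(-14 + \left(2 + 3\right)\right)^{2}\right) \left(\left(-255\right) \left(-23\right) + 7078\right) = 2147 + \left(10972 + \left(-14 + 5\right)^{2}\right) \left(5865 + 7078\right) = 2147 + \left(10972 + \left(-9\right)^{2}\right) 12943 = 2147 + \left(10972 + 81\right) 12943 = 2147 + 11053 \cdot 12943 = 2147 + 143058979 = 143061126$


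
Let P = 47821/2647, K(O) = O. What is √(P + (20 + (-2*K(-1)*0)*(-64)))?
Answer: √266714367/2647 ≈ 6.1698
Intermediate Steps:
P = 47821/2647 (P = 47821*(1/2647) = 47821/2647 ≈ 18.066)
√(P + (20 + (-2*K(-1)*0)*(-64))) = √(47821/2647 + (20 + (-2*(-1)*0)*(-64))) = √(47821/2647 + (20 + (2*0)*(-64))) = √(47821/2647 + (20 + 0*(-64))) = √(47821/2647 + (20 + 0)) = √(47821/2647 + 20) = √(100761/2647) = √266714367/2647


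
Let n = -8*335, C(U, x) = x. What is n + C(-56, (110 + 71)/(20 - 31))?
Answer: -29661/11 ≈ -2696.5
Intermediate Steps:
n = -2680
n + C(-56, (110 + 71)/(20 - 31)) = -2680 + (110 + 71)/(20 - 31) = -2680 + 181/(-11) = -2680 + 181*(-1/11) = -2680 - 181/11 = -29661/11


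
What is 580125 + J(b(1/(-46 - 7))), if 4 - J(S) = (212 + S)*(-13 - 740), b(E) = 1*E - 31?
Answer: 37969613/53 ≈ 7.1641e+5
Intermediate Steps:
b(E) = -31 + E (b(E) = E - 31 = -31 + E)
J(S) = 159640 + 753*S (J(S) = 4 - (212 + S)*(-13 - 740) = 4 - (212 + S)*(-753) = 4 - (-159636 - 753*S) = 4 + (159636 + 753*S) = 159640 + 753*S)
580125 + J(b(1/(-46 - 7))) = 580125 + (159640 + 753*(-31 + 1/(-46 - 7))) = 580125 + (159640 + 753*(-31 + 1/(-53))) = 580125 + (159640 + 753*(-31 - 1/53)) = 580125 + (159640 + 753*(-1644/53)) = 580125 + (159640 - 1237932/53) = 580125 + 7222988/53 = 37969613/53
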